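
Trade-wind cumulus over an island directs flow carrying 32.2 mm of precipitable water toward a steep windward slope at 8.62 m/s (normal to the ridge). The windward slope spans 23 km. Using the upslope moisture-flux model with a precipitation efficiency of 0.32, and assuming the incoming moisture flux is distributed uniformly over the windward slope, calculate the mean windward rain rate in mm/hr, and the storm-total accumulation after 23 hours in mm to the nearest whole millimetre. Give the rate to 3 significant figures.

Incoming column moisture flux per unit ridge length: F = V × PW = 8.62 × 32.2 = 277.564 mm·m/s.
Spread over the 23 km slope with efficiency ε = 0.32: R = ε·F/W = 0.32 × 277.564 / 23000 m = 3.862e-03 mm/s.
R = 3.862e-03 × 3600 = 13.9 mm/hr.
Over 23 h: total = 13.9 × 23 = 319.7 ≈ 320 mm.

R ≈ 13.9 mm/hr; total ≈ 320 mm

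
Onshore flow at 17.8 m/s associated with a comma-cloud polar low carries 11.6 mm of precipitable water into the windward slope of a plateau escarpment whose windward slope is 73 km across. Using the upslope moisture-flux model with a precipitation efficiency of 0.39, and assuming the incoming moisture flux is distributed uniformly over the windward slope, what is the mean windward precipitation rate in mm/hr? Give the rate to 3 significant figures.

R ≈ 3.97 mm/hr

Incoming column moisture flux per unit ridge length: F = V × PW = 17.8 × 11.6 = 206.48 mm·m/s.
Spread over the 73 km slope with efficiency ε = 0.39: R = ε·F/W = 0.39 × 206.48 / 73000 m = 1.103e-03 mm/s.
R = 1.103e-03 × 3600 = 3.97 mm/hr.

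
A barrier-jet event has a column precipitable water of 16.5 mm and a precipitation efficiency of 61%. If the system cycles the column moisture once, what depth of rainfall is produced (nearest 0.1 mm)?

Rainfall = ε × PW = 0.61 × 16.5 = 10.1 mm.

rainfall ≈ 10.1 mm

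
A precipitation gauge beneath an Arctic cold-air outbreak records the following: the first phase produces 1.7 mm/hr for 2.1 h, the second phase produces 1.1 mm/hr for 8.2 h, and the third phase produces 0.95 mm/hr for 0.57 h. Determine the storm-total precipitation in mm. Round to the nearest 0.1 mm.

Total = Σ Rᵢ Δtᵢ = 1.7 × 2.1 + 1.1 × 8.2 + 0.95 × 0.57
      = 3.57 + 9.02 + 0.5415 = 13.1 mm.

total ≈ 13.1 mm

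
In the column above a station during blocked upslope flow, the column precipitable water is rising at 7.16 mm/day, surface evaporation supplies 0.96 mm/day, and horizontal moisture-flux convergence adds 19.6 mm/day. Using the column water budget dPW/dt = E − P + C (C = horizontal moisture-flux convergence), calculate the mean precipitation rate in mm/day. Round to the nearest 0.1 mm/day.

dPW/dt = +7.16 mm/day.
P = E + C − dPW/dt = 0.96 + (19.6) − (+7.16) = 13.4 mm/day.

P ≈ 13.4 mm/day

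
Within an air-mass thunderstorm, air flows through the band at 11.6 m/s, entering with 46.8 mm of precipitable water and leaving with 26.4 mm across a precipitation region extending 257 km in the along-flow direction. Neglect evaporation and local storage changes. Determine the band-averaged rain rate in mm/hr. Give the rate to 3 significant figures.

R ≈ 3.31 mm/hr

Column moisture flux per unit crosswind length is F = V × PW.
Inflow: F_in = 11.6 × 46.8 = 542.88 mm·m/s
Outflow: F_out = 11.6 × 26.4 = 306.24 mm·m/s
Steady-state rate R = (F_in − F_out)/L = (542.88 − 306.24) / 257000 m = 9.208e-04 mm/s.
R = 9.208e-04 × 3600 = 3.31 mm/hr.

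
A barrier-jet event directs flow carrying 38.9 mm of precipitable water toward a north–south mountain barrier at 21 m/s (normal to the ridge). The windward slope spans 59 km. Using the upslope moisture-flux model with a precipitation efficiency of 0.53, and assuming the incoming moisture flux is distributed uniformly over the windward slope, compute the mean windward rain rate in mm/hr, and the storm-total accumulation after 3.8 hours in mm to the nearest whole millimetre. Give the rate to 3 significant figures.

Incoming column moisture flux per unit ridge length: F = V × PW = 21 × 38.9 = 816.9 mm·m/s.
Spread over the 59 km slope with efficiency ε = 0.53: R = ε·F/W = 0.53 × 816.9 / 59000 m = 7.338e-03 mm/s.
R = 7.338e-03 × 3600 = 26.4 mm/hr.
Over 3.8 h: total = 26.4 × 3.8 = 100.32 ≈ 100 mm.

R ≈ 26.4 mm/hr; total ≈ 100 mm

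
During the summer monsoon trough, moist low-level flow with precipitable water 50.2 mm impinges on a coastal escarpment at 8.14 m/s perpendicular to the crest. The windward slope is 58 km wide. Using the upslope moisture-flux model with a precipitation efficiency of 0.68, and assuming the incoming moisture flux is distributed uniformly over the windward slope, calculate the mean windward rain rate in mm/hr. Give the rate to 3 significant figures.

Incoming column moisture flux per unit ridge length: F = V × PW = 8.14 × 50.2 = 408.628 mm·m/s.
Spread over the 58 km slope with efficiency ε = 0.68: R = ε·F/W = 0.68 × 408.628 / 58000 m = 4.791e-03 mm/s.
R = 4.791e-03 × 3600 = 17.2 mm/hr.

R ≈ 17.2 mm/hr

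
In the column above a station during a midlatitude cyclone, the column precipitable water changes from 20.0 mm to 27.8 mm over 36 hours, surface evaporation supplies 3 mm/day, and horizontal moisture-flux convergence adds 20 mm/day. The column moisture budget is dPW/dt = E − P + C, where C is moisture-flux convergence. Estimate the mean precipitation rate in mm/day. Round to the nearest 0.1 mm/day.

dPW/dt = (27.8 − 20.0) mm / (36/24 day) = +5.200 mm/day.
P = E + C − dPW/dt = 3 + (20) − (+5.200) = 17.8 mm/day.

P ≈ 17.8 mm/day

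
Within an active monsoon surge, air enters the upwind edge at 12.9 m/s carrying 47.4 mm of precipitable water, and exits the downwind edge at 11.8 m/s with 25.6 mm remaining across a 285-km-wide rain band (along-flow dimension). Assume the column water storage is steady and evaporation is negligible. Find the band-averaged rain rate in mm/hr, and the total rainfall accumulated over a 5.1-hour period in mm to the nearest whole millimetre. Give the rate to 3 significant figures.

R ≈ 3.91 mm/hr; total ≈ 20 mm

Column moisture flux per unit crosswind length is F = V × PW.
Inflow: F_in = 12.9 × 47.4 = 611.46 mm·m/s
Outflow: F_out = 11.8 × 25.6 = 302.08 mm·m/s
Steady-state rate R = (F_in − F_out)/L = (611.46 − 302.08) / 285000 m = 1.086e-03 mm/s.
R = 1.086e-03 × 3600 = 3.91 mm/hr.
Over 5.1 h: total = 3.91 × 5.1 = 19.941 ≈ 20 mm.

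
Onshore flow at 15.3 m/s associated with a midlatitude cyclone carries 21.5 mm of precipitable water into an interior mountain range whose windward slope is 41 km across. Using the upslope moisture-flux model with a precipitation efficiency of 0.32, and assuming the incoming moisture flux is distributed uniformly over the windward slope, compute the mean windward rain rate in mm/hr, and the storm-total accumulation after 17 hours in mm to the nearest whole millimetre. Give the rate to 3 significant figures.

Incoming column moisture flux per unit ridge length: F = V × PW = 15.3 × 21.5 = 328.95 mm·m/s.
Spread over the 41 km slope with efficiency ε = 0.32: R = ε·F/W = 0.32 × 328.95 / 41000 m = 2.567e-03 mm/s.
R = 2.567e-03 × 3600 = 9.24 mm/hr.
Over 17 h: total = 9.24 × 17 = 157.08 ≈ 157 mm.

R ≈ 9.24 mm/hr; total ≈ 157 mm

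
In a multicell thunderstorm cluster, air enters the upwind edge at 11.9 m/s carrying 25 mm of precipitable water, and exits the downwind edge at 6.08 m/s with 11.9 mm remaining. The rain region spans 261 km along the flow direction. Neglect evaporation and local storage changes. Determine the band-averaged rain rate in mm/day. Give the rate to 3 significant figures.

Column moisture flux per unit crosswind length is F = V × PW.
Inflow: F_in = 11.9 × 25 = 297.5 mm·m/s
Outflow: F_out = 6.08 × 11.9 = 72.352 mm·m/s
Steady-state rate R = (F_in − F_out)/L = (297.5 − 72.352) / 261000 m = 8.626e-04 mm/s.
R = 8.626e-04 × 3600 × 24 = 74.5 mm/day.

R ≈ 74.5 mm/day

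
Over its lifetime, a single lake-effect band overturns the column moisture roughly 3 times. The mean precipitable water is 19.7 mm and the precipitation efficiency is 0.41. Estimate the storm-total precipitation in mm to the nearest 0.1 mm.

Each cycle deposits ε × PW = 0.41 × 19.7 = 8.077 mm.
Over 3 cycles: 3 × 8.077 = 24.2 mm.

precipitation ≈ 24.2 mm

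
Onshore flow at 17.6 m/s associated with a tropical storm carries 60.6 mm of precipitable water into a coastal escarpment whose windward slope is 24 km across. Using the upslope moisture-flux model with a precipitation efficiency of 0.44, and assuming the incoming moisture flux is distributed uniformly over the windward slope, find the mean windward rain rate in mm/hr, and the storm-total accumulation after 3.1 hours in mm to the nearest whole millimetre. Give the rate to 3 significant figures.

R ≈ 70.4 mm/hr; total ≈ 218 mm

Incoming column moisture flux per unit ridge length: F = V × PW = 17.6 × 60.6 = 1066.56 mm·m/s.
Spread over the 24 km slope with efficiency ε = 0.44: R = ε·F/W = 0.44 × 1066.56 / 24000 m = 1.955e-02 mm/s.
R = 1.955e-02 × 3600 = 70.4 mm/hr.
Over 3.1 h: total = 70.4 × 3.1 = 218.24 ≈ 218 mm.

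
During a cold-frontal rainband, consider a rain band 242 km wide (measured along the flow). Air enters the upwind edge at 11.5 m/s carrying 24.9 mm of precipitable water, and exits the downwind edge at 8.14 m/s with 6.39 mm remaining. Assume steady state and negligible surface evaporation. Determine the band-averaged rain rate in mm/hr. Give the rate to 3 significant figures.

R ≈ 3.49 mm/hr

Column moisture flux per unit crosswind length is F = V × PW.
Inflow: F_in = 11.5 × 24.9 = 286.35 mm·m/s
Outflow: F_out = 8.14 × 6.39 = 52.0146 mm·m/s
Steady-state rate R = (F_in − F_out)/L = (286.35 − 52.0146) / 242000 m = 9.683e-04 mm/s.
R = 9.683e-04 × 3600 = 3.49 mm/hr.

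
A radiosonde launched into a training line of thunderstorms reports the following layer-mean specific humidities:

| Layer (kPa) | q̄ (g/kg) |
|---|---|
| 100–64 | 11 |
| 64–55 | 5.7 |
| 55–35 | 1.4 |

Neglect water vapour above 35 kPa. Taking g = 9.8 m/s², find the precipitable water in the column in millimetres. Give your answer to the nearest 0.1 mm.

PW ≈ 48.5 mm

Precipitable water is the column-integrated vapour mass per unit area: PW = (1/g) Σ q̄ Δp, with q in kg/kg and Δp in Pa (1 kg/m² of water = 1 mm).
Layer 100–64 kPa: Δp = 360 hPa = 36000 Pa, q̄ = 0.011 kg/kg → 0.011 × 36000 / 9.8 = 40.41 mm
Layer 64–55 kPa: Δp = 90 hPa = 9000 Pa, q̄ = 0.0057 kg/kg → 0.0057 × 9000 / 9.8 = 5.23 mm
Layer 55–35 kPa: Δp = 200 hPa = 20000 Pa, q̄ = 0.0014 kg/kg → 0.0014 × 20000 / 9.8 = 2.86 mm
PW = 40.41 + 5.23 + 2.86 = 48.50 ≈ 48.5 mm.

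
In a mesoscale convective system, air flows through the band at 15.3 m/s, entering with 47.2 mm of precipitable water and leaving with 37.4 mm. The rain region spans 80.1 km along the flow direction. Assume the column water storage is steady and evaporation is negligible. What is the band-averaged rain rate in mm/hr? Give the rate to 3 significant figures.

Column moisture flux per unit crosswind length is F = V × PW.
Inflow: F_in = 15.3 × 47.2 = 722.16 mm·m/s
Outflow: F_out = 15.3 × 37.4 = 572.22 mm·m/s
Steady-state rate R = (F_in − F_out)/L = (722.16 − 572.22) / 80100 m = 1.872e-03 mm/s.
R = 1.872e-03 × 3600 = 6.74 mm/hr.

R ≈ 6.74 mm/hr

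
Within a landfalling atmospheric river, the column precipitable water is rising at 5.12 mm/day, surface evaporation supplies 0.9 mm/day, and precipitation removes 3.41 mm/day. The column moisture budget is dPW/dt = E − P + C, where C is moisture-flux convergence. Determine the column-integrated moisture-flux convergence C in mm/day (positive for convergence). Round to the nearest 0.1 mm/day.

dPW/dt = +5.12 mm/day.
C = dPW/dt − E + P = (+5.12) − 0.9 + 3.41 = 7.6 mm/day.

C ≈ 7.6 mm/day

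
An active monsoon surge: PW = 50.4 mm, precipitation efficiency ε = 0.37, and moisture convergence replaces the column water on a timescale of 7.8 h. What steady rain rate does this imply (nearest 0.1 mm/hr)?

R ≈ 2.4 mm/hr

Each overturning extracts ε × PW = 0.37 × 50.4 = 18.648 mm.
Rate = ε·PW / τ = 18.648 / 7.8 h = 2.4 mm/hr.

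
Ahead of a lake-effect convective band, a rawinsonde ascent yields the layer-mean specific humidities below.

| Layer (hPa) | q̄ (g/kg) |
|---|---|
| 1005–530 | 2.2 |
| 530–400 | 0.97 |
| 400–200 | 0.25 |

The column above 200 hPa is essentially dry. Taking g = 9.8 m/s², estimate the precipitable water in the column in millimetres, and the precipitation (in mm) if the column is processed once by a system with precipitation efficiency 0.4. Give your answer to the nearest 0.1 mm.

Precipitable water is the column-integrated vapour mass per unit area: PW = (1/g) Σ q̄ Δp, with q in kg/kg and Δp in Pa (1 kg/m² of water = 1 mm).
Layer 1005–530 hPa: Δp = 475 hPa = 47500 Pa, q̄ = 0.0022 kg/kg → 0.0022 × 47500 / 9.8 = 10.66 mm
Layer 530–400 hPa: Δp = 130 hPa = 13000 Pa, q̄ = 0.00097 kg/kg → 0.00097 × 13000 / 9.8 = 1.29 mm
Layer 400–200 hPa: Δp = 200 hPa = 20000 Pa, q̄ = 0.00025 kg/kg → 0.00025 × 20000 / 9.8 = 0.51 mm
PW = 10.66 + 1.29 + 0.51 = 12.46 ≈ 12.5 mm.
Precipitation = ε × PW = 0.4 × 12.5 = 5.0 mm.

PW ≈ 12.5 mm; precipitation ≈ 5.0 mm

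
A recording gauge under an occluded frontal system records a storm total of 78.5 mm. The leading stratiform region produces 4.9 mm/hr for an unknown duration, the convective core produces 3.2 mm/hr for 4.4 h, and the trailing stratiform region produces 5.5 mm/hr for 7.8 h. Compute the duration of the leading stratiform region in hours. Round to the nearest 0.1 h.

Known phases: 3.2 × 4.4 + 5.5 × 7.8 = 14.08 + 42.9 = 56.98 mm.
Remaining depth = 78.5 − 56.98 = 21.52 mm.
Duration = 21.52 / 4.9 = 4.4 h.

duration ≈ 4.4 h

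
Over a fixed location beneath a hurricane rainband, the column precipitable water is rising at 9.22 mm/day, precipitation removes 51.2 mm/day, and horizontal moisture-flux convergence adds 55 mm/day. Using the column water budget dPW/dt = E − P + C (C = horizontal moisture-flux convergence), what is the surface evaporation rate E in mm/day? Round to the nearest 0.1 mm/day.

dPW/dt = +9.22 mm/day.
E = dPW/dt + P − C = (+9.22) + 51.2 − (55) = 5.4 mm/day.

E ≈ 5.4 mm/day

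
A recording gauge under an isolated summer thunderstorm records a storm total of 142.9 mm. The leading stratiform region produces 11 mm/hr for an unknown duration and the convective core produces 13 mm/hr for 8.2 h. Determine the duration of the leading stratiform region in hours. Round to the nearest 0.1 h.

Known phases: 13 × 8.2 = 106.6 mm.
Remaining depth = 142.9 − 106.6 = 36.3 mm.
Duration = 36.3 / 11 = 3.3 h.

duration ≈ 3.3 h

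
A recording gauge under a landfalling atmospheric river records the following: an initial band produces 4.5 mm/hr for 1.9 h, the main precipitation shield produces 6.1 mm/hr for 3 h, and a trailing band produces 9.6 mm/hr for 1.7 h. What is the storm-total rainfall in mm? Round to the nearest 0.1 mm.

total ≈ 43.2 mm

Total = Σ Rᵢ Δtᵢ = 4.5 × 1.9 + 6.1 × 3 + 9.6 × 1.7
      = 8.55 + 18.3 + 16.32 = 43.2 mm.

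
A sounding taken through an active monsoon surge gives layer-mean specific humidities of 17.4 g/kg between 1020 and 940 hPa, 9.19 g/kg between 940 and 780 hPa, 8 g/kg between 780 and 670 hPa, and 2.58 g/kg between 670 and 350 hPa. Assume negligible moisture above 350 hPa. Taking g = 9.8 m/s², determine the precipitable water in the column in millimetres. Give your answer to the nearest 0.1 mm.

Precipitable water is the column-integrated vapour mass per unit area: PW = (1/g) Σ q̄ Δp, with q in kg/kg and Δp in Pa (1 kg/m² of water = 1 mm).
Layer 1020–940 hPa: Δp = 80 hPa = 8000 Pa, q̄ = 0.0174 kg/kg → 0.0174 × 8000 / 9.8 = 14.20 mm
Layer 940–780 hPa: Δp = 160 hPa = 16000 Pa, q̄ = 0.00919 kg/kg → 0.00919 × 16000 / 9.8 = 15.00 mm
Layer 780–670 hPa: Δp = 110 hPa = 11000 Pa, q̄ = 0.008 kg/kg → 0.008 × 11000 / 9.8 = 8.98 mm
Layer 670–350 hPa: Δp = 320 hPa = 32000 Pa, q̄ = 0.00258 kg/kg → 0.00258 × 32000 / 9.8 = 8.42 mm
PW = 14.20 + 15.00 + 8.98 + 8.42 = 46.60 ≈ 46.6 mm.

PW ≈ 46.6 mm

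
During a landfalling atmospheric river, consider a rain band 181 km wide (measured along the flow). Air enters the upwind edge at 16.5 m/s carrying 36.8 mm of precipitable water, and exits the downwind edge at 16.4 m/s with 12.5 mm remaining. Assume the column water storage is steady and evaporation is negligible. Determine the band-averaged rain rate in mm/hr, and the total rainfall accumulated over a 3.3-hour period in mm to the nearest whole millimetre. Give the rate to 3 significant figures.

Column moisture flux per unit crosswind length is F = V × PW.
Inflow: F_in = 16.5 × 36.8 = 607.2 mm·m/s
Outflow: F_out = 16.4 × 12.5 = 205 mm·m/s
Steady-state rate R = (F_in − F_out)/L = (607.2 − 205) / 181000 m = 2.222e-03 mm/s.
R = 2.222e-03 × 3600 = 8.00 mm/hr.
Over 3.3 h: total = 8.00 × 3.3 = 26.4 ≈ 26 mm.

R ≈ 8.00 mm/hr; total ≈ 26 mm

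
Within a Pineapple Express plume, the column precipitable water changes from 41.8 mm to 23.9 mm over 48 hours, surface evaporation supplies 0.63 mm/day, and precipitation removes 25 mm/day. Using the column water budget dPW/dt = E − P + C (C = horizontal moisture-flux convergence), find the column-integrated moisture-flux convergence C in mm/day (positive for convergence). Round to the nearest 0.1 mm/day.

dPW/dt = (23.9 − 41.8) mm / (48/24 day) = -8.950 mm/day.
C = dPW/dt − E + P = (-8.950) − 0.63 + 25 = 15.4 mm/day.

C ≈ 15.4 mm/day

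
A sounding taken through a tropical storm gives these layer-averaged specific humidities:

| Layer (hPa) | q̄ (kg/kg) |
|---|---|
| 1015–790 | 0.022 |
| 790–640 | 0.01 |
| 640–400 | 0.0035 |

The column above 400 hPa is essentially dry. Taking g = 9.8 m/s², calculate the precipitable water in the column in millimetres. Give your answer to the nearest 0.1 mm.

PW ≈ 74.4 mm

Precipitable water is the column-integrated vapour mass per unit area: PW = (1/g) Σ q̄ Δp, with q in kg/kg and Δp in Pa (1 kg/m² of water = 1 mm).
Layer 1015–790 hPa: Δp = 225 hPa = 22500 Pa, q̄ = 0.022 kg/kg → 0.022 × 22500 / 9.8 = 50.51 mm
Layer 790–640 hPa: Δp = 150 hPa = 15000 Pa, q̄ = 0.01 kg/kg → 0.01 × 15000 / 9.8 = 15.31 mm
Layer 640–400 hPa: Δp = 240 hPa = 24000 Pa, q̄ = 0.0035 kg/kg → 0.0035 × 24000 / 9.8 = 8.57 mm
PW = 50.51 + 15.31 + 8.57 = 74.39 ≈ 74.4 mm.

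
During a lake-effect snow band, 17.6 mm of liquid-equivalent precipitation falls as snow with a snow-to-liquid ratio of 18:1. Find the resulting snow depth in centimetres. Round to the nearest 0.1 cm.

Snow depth = liquid × ratio = 17.6 mm × 18 = 316.8 mm = 31.7 cm.

snow depth ≈ 31.7 cm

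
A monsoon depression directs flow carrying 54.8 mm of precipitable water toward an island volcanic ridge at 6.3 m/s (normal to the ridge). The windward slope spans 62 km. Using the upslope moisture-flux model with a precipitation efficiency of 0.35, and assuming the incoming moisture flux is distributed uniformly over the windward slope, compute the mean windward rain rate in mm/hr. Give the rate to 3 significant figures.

Incoming column moisture flux per unit ridge length: F = V × PW = 6.3 × 54.8 = 345.24 mm·m/s.
Spread over the 62 km slope with efficiency ε = 0.35: R = ε·F/W = 0.35 × 345.24 / 62000 m = 1.949e-03 mm/s.
R = 1.949e-03 × 3600 = 7.02 mm/hr.

R ≈ 7.02 mm/hr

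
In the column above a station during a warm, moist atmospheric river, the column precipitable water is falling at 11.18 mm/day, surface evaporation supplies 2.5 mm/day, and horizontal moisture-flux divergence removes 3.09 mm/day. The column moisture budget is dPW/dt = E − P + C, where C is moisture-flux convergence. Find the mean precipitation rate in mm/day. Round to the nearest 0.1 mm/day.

dPW/dt = -11.18 mm/day.
P = E + C − dPW/dt = 2.5 + (-3.09) − (-11.18) = 10.6 mm/day.

P ≈ 10.6 mm/day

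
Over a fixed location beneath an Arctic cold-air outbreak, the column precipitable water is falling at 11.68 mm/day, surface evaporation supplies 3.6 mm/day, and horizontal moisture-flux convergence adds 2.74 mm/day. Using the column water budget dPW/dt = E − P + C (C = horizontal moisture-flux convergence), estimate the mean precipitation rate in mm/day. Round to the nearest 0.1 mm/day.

dPW/dt = -11.68 mm/day.
P = E + C − dPW/dt = 3.6 + (2.74) − (-11.68) = 18.0 mm/day.

P ≈ 18.0 mm/day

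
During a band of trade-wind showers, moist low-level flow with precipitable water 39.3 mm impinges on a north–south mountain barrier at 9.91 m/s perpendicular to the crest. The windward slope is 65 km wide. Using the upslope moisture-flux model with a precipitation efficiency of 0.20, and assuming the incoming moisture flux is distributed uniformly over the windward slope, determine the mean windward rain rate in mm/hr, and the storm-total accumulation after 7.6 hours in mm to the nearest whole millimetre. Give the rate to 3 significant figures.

Incoming column moisture flux per unit ridge length: F = V × PW = 9.91 × 39.3 = 389.463 mm·m/s.
Spread over the 65 km slope with efficiency ε = 0.20: R = ε·F/W = 0.20 × 389.463 / 65000 m = 1.198e-03 mm/s.
R = 1.198e-03 × 3600 = 4.31 mm/hr.
Over 7.6 h: total = 4.31 × 7.6 = 32.756 ≈ 33 mm.

R ≈ 4.31 mm/hr; total ≈ 33 mm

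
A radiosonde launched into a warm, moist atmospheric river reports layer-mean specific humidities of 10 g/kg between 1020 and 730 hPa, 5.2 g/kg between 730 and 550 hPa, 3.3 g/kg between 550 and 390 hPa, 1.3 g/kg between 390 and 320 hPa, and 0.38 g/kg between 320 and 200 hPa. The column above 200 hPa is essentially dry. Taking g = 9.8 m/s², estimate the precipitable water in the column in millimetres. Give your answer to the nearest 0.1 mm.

Precipitable water is the column-integrated vapour mass per unit area: PW = (1/g) Σ q̄ Δp, with q in kg/kg and Δp in Pa (1 kg/m² of water = 1 mm).
Layer 1020–730 hPa: Δp = 290 hPa = 29000 Pa, q̄ = 0.01 kg/kg → 0.01 × 29000 / 9.8 = 29.59 mm
Layer 730–550 hPa: Δp = 180 hPa = 18000 Pa, q̄ = 0.0052 kg/kg → 0.0052 × 18000 / 9.8 = 9.55 mm
Layer 550–390 hPa: Δp = 160 hPa = 16000 Pa, q̄ = 0.0033 kg/kg → 0.0033 × 16000 / 9.8 = 5.39 mm
Layer 390–320 hPa: Δp = 70 hPa = 7000 Pa, q̄ = 0.0013 kg/kg → 0.0013 × 7000 / 9.8 = 0.93 mm
Layer 320–200 hPa: Δp = 120 hPa = 12000 Pa, q̄ = 0.00038 kg/kg → 0.00038 × 12000 / 9.8 = 0.47 mm
PW = 29.59 + 9.55 + 5.39 + 0.93 + 0.47 = 45.93 ≈ 45.9 mm.

PW ≈ 45.9 mm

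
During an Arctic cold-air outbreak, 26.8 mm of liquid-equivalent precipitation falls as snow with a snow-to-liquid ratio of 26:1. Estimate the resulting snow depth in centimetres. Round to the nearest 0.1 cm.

snow depth ≈ 69.7 cm

Snow depth = liquid × ratio = 26.8 mm × 26 = 696.8 mm = 69.7 cm.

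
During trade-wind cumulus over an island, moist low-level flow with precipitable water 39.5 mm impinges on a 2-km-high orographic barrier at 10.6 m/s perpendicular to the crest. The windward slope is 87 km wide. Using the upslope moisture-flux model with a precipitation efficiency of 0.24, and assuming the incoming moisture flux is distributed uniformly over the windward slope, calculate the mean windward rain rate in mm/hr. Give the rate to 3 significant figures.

Incoming column moisture flux per unit ridge length: F = V × PW = 10.6 × 39.5 = 418.7 mm·m/s.
Spread over the 87 km slope with efficiency ε = 0.24: R = ε·F/W = 0.24 × 418.7 / 87000 m = 1.155e-03 mm/s.
R = 1.155e-03 × 3600 = 4.16 mm/hr.

R ≈ 4.16 mm/hr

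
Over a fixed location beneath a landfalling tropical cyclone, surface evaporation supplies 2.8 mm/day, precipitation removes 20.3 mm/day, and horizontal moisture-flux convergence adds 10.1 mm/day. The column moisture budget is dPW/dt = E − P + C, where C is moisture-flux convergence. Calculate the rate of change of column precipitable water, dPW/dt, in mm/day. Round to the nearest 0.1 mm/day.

dPW/dt = E − P + C = 2.8 − 20.3 + (10.1) = -7.4 mm/day.

dPW/dt ≈ -7.4 mm/day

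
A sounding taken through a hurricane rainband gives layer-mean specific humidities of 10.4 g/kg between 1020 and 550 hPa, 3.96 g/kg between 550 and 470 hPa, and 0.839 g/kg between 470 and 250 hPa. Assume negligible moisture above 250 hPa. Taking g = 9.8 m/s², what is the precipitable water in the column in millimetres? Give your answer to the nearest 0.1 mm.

Precipitable water is the column-integrated vapour mass per unit area: PW = (1/g) Σ q̄ Δp, with q in kg/kg and Δp in Pa (1 kg/m² of water = 1 mm).
Layer 1020–550 hPa: Δp = 470 hPa = 47000 Pa, q̄ = 0.0104 kg/kg → 0.0104 × 47000 / 9.8 = 49.88 mm
Layer 550–470 hPa: Δp = 80 hPa = 8000 Pa, q̄ = 0.00396 kg/kg → 0.00396 × 8000 / 9.8 = 3.23 mm
Layer 470–250 hPa: Δp = 220 hPa = 22000 Pa, q̄ = 0.000839 kg/kg → 0.000839 × 22000 / 9.8 = 1.88 mm
PW = 49.88 + 3.23 + 1.88 = 54.99 ≈ 55.0 mm.

PW ≈ 55.0 mm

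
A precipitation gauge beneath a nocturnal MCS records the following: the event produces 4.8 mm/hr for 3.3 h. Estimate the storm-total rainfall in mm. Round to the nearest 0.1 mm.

Total = Σ Rᵢ Δtᵢ = 4.8 × 3.3
      = 15.84 = 15.8 mm.

total ≈ 15.8 mm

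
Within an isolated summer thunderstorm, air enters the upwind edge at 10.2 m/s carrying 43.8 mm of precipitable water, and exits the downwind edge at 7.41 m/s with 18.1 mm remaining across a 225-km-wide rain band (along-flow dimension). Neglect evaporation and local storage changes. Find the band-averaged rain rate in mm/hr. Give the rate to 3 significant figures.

Column moisture flux per unit crosswind length is F = V × PW.
Inflow: F_in = 10.2 × 43.8 = 446.76 mm·m/s
Outflow: F_out = 7.41 × 18.1 = 134.121 mm·m/s
Steady-state rate R = (F_in − F_out)/L = (446.76 − 134.121) / 225000 m = 1.390e-03 mm/s.
R = 1.390e-03 × 3600 = 5.00 mm/hr.

R ≈ 5.00 mm/hr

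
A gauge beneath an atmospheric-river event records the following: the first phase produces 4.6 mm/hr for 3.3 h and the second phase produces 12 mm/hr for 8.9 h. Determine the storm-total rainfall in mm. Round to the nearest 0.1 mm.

total ≈ 122.0 mm

Total = Σ Rᵢ Δtᵢ = 4.6 × 3.3 + 12 × 8.9
      = 15.18 + 106.8 = 122.0 mm.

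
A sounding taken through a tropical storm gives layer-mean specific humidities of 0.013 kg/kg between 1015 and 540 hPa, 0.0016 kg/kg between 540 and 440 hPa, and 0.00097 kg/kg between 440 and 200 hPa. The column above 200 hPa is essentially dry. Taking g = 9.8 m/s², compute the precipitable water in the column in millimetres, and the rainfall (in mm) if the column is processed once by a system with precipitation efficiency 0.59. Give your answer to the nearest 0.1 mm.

PW ≈ 67.0 mm; rainfall ≈ 39.5 mm

Precipitable water is the column-integrated vapour mass per unit area: PW = (1/g) Σ q̄ Δp, with q in kg/kg and Δp in Pa (1 kg/m² of water = 1 mm).
Layer 1015–540 hPa: Δp = 475 hPa = 47500 Pa, q̄ = 0.013 kg/kg → 0.013 × 47500 / 9.8 = 63.01 mm
Layer 540–440 hPa: Δp = 100 hPa = 10000 Pa, q̄ = 0.0016 kg/kg → 0.0016 × 10000 / 9.8 = 1.63 mm
Layer 440–200 hPa: Δp = 240 hPa = 24000 Pa, q̄ = 0.00097 kg/kg → 0.00097 × 24000 / 9.8 = 2.38 mm
PW = 63.01 + 1.63 + 2.38 = 67.02 ≈ 67.0 mm.
Rainfall = ε × PW = 0.59 × 67.0 = 39.5 mm.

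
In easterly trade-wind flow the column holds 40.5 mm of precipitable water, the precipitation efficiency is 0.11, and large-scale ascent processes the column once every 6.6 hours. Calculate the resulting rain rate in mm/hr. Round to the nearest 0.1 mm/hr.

R ≈ 0.7 mm/hr

Each overturning extracts ε × PW = 0.11 × 40.5 = 4.455 mm.
Rate = ε·PW / τ = 4.455 / 6.6 h = 0.7 mm/hr.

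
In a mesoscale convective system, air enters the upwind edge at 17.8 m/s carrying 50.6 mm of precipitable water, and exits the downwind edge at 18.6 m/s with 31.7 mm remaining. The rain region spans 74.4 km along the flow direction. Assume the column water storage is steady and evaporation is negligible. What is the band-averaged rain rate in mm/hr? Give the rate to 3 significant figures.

Column moisture flux per unit crosswind length is F = V × PW.
Inflow: F_in = 17.8 × 50.6 = 900.68 mm·m/s
Outflow: F_out = 18.6 × 31.7 = 589.62 mm·m/s
Steady-state rate R = (F_in − F_out)/L = (900.68 − 589.62) / 74400 m = 4.181e-03 mm/s.
R = 4.181e-03 × 3600 = 15.1 mm/hr.

R ≈ 15.1 mm/hr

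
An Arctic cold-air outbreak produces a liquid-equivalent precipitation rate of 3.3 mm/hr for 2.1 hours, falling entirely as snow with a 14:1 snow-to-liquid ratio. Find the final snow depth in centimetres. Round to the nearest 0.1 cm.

snow depth ≈ 9.7 cm

Liquid-equivalent depth = 3.3 × 2.1 = 6.93 mm.
Snow depth = 6.93 mm × 14 = 97.02 mm = 9.7 cm.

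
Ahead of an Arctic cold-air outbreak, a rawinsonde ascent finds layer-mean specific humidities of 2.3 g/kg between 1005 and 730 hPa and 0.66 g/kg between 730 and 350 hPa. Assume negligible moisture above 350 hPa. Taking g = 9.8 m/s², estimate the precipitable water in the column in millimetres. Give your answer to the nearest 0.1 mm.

PW ≈ 9.0 mm

Precipitable water is the column-integrated vapour mass per unit area: PW = (1/g) Σ q̄ Δp, with q in kg/kg and Δp in Pa (1 kg/m² of water = 1 mm).
Layer 1005–730 hPa: Δp = 275 hPa = 27500 Pa, q̄ = 0.0023 kg/kg → 0.0023 × 27500 / 9.8 = 6.45 mm
Layer 730–350 hPa: Δp = 380 hPa = 38000 Pa, q̄ = 0.00066 kg/kg → 0.00066 × 38000 / 9.8 = 2.56 mm
PW = 6.45 + 2.56 = 9.01 ≈ 9.0 mm.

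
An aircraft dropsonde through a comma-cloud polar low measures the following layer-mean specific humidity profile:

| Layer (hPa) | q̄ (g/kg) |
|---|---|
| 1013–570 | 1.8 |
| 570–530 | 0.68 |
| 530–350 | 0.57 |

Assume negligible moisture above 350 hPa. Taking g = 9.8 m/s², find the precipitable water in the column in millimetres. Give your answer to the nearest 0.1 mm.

PW ≈ 9.5 mm

Precipitable water is the column-integrated vapour mass per unit area: PW = (1/g) Σ q̄ Δp, with q in kg/kg and Δp in Pa (1 kg/m² of water = 1 mm).
Layer 1013–570 hPa: Δp = 443 hPa = 44300 Pa, q̄ = 0.0018 kg/kg → 0.0018 × 44300 / 9.8 = 8.14 mm
Layer 570–530 hPa: Δp = 40 hPa = 4000 Pa, q̄ = 0.00068 kg/kg → 0.00068 × 4000 / 9.8 = 0.28 mm
Layer 530–350 hPa: Δp = 180 hPa = 18000 Pa, q̄ = 0.00057 kg/kg → 0.00057 × 18000 / 9.8 = 1.05 mm
PW = 8.14 + 0.28 + 1.05 = 9.47 ≈ 9.5 mm.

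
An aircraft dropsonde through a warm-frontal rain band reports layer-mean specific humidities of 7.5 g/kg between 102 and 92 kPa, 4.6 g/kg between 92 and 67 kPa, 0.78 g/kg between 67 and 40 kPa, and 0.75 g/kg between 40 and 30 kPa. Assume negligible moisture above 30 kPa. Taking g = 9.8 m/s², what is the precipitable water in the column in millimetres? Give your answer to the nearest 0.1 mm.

PW ≈ 22.3 mm

Precipitable water is the column-integrated vapour mass per unit area: PW = (1/g) Σ q̄ Δp, with q in kg/kg and Δp in Pa (1 kg/m² of water = 1 mm).
Layer 102–92 kPa: Δp = 100 hPa = 10000 Pa, q̄ = 0.0075 kg/kg → 0.0075 × 10000 / 9.8 = 7.65 mm
Layer 92–67 kPa: Δp = 250 hPa = 25000 Pa, q̄ = 0.0046 kg/kg → 0.0046 × 25000 / 9.8 = 11.73 mm
Layer 67–40 kPa: Δp = 270 hPa = 27000 Pa, q̄ = 0.00078 kg/kg → 0.00078 × 27000 / 9.8 = 2.15 mm
Layer 40–30 kPa: Δp = 100 hPa = 10000 Pa, q̄ = 0.00075 kg/kg → 0.00075 × 10000 / 9.8 = 0.77 mm
PW = 7.65 + 11.73 + 2.15 + 0.77 = 22.30 ≈ 22.3 mm.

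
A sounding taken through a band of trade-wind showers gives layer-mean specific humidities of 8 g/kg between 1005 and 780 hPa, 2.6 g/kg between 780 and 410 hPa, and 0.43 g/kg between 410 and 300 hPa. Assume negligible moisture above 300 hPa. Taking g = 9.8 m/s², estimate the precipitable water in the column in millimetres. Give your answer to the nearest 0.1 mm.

Precipitable water is the column-integrated vapour mass per unit area: PW = (1/g) Σ q̄ Δp, with q in kg/kg and Δp in Pa (1 kg/m² of water = 1 mm).
Layer 1005–780 hPa: Δp = 225 hPa = 22500 Pa, q̄ = 0.008 kg/kg → 0.008 × 22500 / 9.8 = 18.37 mm
Layer 780–410 hPa: Δp = 370 hPa = 37000 Pa, q̄ = 0.0026 kg/kg → 0.0026 × 37000 / 9.8 = 9.82 mm
Layer 410–300 hPa: Δp = 110 hPa = 11000 Pa, q̄ = 0.00043 kg/kg → 0.00043 × 11000 / 9.8 = 0.48 mm
PW = 18.37 + 9.82 + 0.48 = 28.67 ≈ 28.7 mm.

PW ≈ 28.7 mm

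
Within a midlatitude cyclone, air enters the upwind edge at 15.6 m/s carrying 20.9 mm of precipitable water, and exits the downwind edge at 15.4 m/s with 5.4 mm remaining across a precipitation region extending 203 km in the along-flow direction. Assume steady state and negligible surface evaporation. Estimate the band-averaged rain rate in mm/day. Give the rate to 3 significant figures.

R ≈ 103 mm/day

Column moisture flux per unit crosswind length is F = V × PW.
Inflow: F_in = 15.6 × 20.9 = 326.04 mm·m/s
Outflow: F_out = 15.4 × 5.4 = 83.16 mm·m/s
Steady-state rate R = (F_in − F_out)/L = (326.04 − 83.16) / 203000 m = 1.196e-03 mm/s.
R = 1.196e-03 × 3600 × 24 = 103 mm/day.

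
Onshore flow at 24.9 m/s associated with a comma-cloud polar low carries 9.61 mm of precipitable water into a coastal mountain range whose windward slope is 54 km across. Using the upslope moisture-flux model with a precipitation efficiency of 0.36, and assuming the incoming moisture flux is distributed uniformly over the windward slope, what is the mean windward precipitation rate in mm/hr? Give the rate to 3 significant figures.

Incoming column moisture flux per unit ridge length: F = V × PW = 24.9 × 9.61 = 239.289 mm·m/s.
Spread over the 54 km slope with efficiency ε = 0.36: R = ε·F/W = 0.36 × 239.289 / 54000 m = 1.595e-03 mm/s.
R = 1.595e-03 × 3600 = 5.74 mm/hr.

R ≈ 5.74 mm/hr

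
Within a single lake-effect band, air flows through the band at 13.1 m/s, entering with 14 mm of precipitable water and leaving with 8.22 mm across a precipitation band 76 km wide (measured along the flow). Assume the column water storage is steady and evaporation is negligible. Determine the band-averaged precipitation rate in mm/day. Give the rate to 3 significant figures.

R ≈ 86.1 mm/day

Column moisture flux per unit crosswind length is F = V × PW.
Inflow: F_in = 13.1 × 14 = 183.4 mm·m/s
Outflow: F_out = 13.1 × 8.22 = 107.682 mm·m/s
Steady-state rate R = (F_in − F_out)/L = (183.4 − 107.682) / 76000 m = 9.963e-04 mm/s.
R = 9.963e-04 × 3600 × 24 = 86.1 mm/day.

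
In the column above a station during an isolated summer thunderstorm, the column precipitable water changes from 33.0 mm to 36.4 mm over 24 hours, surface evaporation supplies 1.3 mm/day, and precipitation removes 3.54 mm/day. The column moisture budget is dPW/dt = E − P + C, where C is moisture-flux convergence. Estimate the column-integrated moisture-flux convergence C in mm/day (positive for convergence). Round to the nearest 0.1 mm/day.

C ≈ 5.6 mm/day

dPW/dt = (36.4 − 33.0) mm / (24/24 day) = +3.400 mm/day.
C = dPW/dt − E + P = (+3.400) − 1.3 + 3.54 = 5.6 mm/day.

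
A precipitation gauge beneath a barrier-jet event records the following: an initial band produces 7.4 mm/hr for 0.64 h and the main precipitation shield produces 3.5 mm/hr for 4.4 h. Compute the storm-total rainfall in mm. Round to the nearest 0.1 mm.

Total = Σ Rᵢ Δtᵢ = 7.4 × 0.64 + 3.5 × 4.4
      = 4.736 + 15.4 = 20.1 mm.

total ≈ 20.1 mm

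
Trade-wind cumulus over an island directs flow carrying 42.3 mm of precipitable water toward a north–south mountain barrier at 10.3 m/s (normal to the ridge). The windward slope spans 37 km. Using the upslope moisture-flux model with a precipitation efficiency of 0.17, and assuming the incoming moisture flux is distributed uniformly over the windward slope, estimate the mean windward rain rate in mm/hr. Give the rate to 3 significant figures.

Incoming column moisture flux per unit ridge length: F = V × PW = 10.3 × 42.3 = 435.69 mm·m/s.
Spread over the 37 km slope with efficiency ε = 0.17: R = ε·F/W = 0.17 × 435.69 / 37000 m = 2.002e-03 mm/s.
R = 2.002e-03 × 3600 = 7.21 mm/hr.

R ≈ 7.21 mm/hr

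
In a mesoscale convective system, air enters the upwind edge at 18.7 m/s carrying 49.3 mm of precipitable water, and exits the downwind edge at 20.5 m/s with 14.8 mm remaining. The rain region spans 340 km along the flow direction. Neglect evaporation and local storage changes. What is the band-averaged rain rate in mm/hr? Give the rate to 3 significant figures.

R ≈ 6.55 mm/hr

Column moisture flux per unit crosswind length is F = V × PW.
Inflow: F_in = 18.7 × 49.3 = 921.91 mm·m/s
Outflow: F_out = 20.5 × 14.8 = 303.4 mm·m/s
Steady-state rate R = (F_in − F_out)/L = (921.91 − 303.4) / 340000 m = 1.819e-03 mm/s.
R = 1.819e-03 × 3600 = 6.55 mm/hr.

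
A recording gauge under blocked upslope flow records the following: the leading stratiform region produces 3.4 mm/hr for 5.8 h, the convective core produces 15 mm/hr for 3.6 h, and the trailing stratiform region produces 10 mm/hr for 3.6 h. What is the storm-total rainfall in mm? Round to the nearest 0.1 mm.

Total = Σ Rᵢ Δtᵢ = 3.4 × 5.8 + 15 × 3.6 + 10 × 3.6
      = 19.72 + 54 + 36 = 109.7 mm.

total ≈ 109.7 mm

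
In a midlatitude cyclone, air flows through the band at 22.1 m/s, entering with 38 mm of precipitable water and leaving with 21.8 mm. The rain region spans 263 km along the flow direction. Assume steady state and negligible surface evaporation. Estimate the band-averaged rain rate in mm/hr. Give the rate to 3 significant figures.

Column moisture flux per unit crosswind length is F = V × PW.
Inflow: F_in = 22.1 × 38 = 839.8 mm·m/s
Outflow: F_out = 22.1 × 21.8 = 481.78 mm·m/s
Steady-state rate R = (F_in − F_out)/L = (839.8 − 481.78) / 263000 m = 1.361e-03 mm/s.
R = 1.361e-03 × 3600 = 4.90 mm/hr.

R ≈ 4.90 mm/hr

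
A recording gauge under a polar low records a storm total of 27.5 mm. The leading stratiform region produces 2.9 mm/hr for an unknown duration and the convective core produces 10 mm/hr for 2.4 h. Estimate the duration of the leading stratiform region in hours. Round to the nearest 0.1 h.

duration ≈ 1.2 h

Known phases: 10 × 2.4 = 24 mm.
Remaining depth = 27.5 − 24 = 3.5 mm.
Duration = 3.5 / 2.9 = 1.2 h.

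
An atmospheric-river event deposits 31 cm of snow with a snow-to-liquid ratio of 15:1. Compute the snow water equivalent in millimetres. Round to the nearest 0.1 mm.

SWE ≈ 20.7 mm

SWE = snow depth / ratio = 31 cm / 15 = 2.067 cm = 20.7 mm.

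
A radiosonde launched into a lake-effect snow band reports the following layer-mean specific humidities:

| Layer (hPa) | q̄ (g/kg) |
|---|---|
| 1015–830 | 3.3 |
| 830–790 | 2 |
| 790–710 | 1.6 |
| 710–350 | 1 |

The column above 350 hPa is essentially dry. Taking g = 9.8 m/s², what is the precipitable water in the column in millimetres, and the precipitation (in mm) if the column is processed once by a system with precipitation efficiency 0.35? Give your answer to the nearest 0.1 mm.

Precipitable water is the column-integrated vapour mass per unit area: PW = (1/g) Σ q̄ Δp, with q in kg/kg and Δp in Pa (1 kg/m² of water = 1 mm).
Layer 1015–830 hPa: Δp = 185 hPa = 18500 Pa, q̄ = 0.0033 kg/kg → 0.0033 × 18500 / 9.8 = 6.23 mm
Layer 830–790 hPa: Δp = 40 hPa = 4000 Pa, q̄ = 0.002 kg/kg → 0.002 × 4000 / 9.8 = 0.82 mm
Layer 790–710 hPa: Δp = 80 hPa = 8000 Pa, q̄ = 0.0016 kg/kg → 0.0016 × 8000 / 9.8 = 1.31 mm
Layer 710–350 hPa: Δp = 360 hPa = 36000 Pa, q̄ = 0.001 kg/kg → 0.001 × 36000 / 9.8 = 3.67 mm
PW = 6.23 + 0.82 + 1.31 + 3.67 = 12.03 ≈ 12.0 mm.
Precipitation = ε × PW = 0.35 × 12.0 = 4.2 mm.

PW ≈ 12.0 mm; precipitation ≈ 4.2 mm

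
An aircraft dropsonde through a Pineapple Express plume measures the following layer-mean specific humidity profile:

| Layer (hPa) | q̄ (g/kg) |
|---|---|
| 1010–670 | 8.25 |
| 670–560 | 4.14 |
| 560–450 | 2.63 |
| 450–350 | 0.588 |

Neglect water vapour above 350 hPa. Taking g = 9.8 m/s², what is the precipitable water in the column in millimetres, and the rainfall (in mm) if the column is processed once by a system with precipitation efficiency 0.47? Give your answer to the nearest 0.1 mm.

Precipitable water is the column-integrated vapour mass per unit area: PW = (1/g) Σ q̄ Δp, with q in kg/kg and Δp in Pa (1 kg/m² of water = 1 mm).
Layer 1010–670 hPa: Δp = 340 hPa = 34000 Pa, q̄ = 0.00825 kg/kg → 0.00825 × 34000 / 9.8 = 28.62 mm
Layer 670–560 hPa: Δp = 110 hPa = 11000 Pa, q̄ = 0.00414 kg/kg → 0.00414 × 11000 / 9.8 = 4.65 mm
Layer 560–450 hPa: Δp = 110 hPa = 11000 Pa, q̄ = 0.00263 kg/kg → 0.00263 × 11000 / 9.8 = 2.95 mm
Layer 450–350 hPa: Δp = 100 hPa = 10000 Pa, q̄ = 0.000588 kg/kg → 0.000588 × 10000 / 9.8 = 0.60 mm
PW = 28.62 + 4.65 + 2.95 + 0.60 = 36.82 ≈ 36.8 mm.
Rainfall = ε × PW = 0.47 × 36.8 = 17.3 mm.

PW ≈ 36.8 mm; rainfall ≈ 17.3 mm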